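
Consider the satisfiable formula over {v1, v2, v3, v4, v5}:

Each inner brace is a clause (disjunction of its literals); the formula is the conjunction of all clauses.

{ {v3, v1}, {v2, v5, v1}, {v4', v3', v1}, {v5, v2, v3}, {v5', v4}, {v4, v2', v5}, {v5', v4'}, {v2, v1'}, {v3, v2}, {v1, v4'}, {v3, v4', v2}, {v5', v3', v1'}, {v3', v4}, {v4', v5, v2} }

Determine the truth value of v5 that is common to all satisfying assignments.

Suppose v5 = 1.
(v4) alone gives v4 = 1.
That conflicts with the unit clause (v4').
So every satisfying assignment has v5 = False.

False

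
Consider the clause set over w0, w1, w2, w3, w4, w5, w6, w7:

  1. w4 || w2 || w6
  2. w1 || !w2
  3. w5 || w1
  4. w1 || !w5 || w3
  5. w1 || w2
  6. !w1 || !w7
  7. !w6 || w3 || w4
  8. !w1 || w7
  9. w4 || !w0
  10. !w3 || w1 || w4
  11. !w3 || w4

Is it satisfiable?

No

Try w1 = true.
From the singleton clause (!w7), w7 = false.
That conflicts with the unit clause (w7).
Undo w1 and try w1 = false.
From the singleton clause (!w2), w2 = false.
That conflicts with the unit clause (w2).
Neither w1 = true nor w1 = false works.
No assignment satisfies every clause.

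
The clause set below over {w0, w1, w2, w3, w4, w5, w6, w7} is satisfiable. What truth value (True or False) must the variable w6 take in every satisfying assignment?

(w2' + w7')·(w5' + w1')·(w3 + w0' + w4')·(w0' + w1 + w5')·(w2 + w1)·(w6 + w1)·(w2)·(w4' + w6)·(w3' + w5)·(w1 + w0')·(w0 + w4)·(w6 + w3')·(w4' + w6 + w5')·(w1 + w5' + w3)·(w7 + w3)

True

Suppose w6 = 0.
Unit clause (w1) forces w1 = 1.
Unit clause (w5') forces w5 = 0.
Unit clause (w2) forces w2 = 1.
Unit clause (w7') forces w7 = 0.
Unit clause (w4') forces w4 = 0.
Unit clause (w3') forces w3 = 0.
But (w3) is also a unit clause — contradiction.
So every satisfying assignment has w6 = True.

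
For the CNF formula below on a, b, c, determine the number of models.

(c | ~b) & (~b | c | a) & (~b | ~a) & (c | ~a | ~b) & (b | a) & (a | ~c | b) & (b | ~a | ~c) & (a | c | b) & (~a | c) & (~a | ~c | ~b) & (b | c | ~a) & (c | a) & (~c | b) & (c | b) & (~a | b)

1

There are 2^3 = 8 truth assignments over (a, b, c).
Check each against the 15 clauses (columns in the order a, b, c):
  F F F  ✗ fails (b | a)
  F F T  ✗ fails (b | a)
  F T F  ✗ fails (c | ~b)
  F T T  ✓ satisfies all
  T F F  ✗ fails (~a | c)
  T F T  ✗ fails (b | ~a | ~c)
  T T F  ✗ fails (c | ~b)
  T T T  ✗ fails (~b | ~a)
1 of the 8 rows is a model.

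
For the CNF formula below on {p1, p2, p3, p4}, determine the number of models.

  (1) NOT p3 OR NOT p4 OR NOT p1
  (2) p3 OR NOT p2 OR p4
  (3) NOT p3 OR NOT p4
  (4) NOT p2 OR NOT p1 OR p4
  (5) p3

3

There are 2^4 = 16 truth assignments over (p1, p2, p3, p4).
Split on p3. With p3 = true, the clauses containing p3 are satisfied and NOT p3 drops from the rest; 3 of the 2^3 = 8 assignments to the other variables satisfy what remains.
With p3 = false, by the same count on the reduced clause set, 0 assignments work.
(One model: p1=F, p2=F, p3=T, p4=F.)
Total: 3 + 0 = 3.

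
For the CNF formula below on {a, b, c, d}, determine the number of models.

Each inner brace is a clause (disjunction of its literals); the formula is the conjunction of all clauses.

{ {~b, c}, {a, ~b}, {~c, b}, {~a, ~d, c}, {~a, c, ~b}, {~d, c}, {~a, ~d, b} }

There are 2^4 = 16 truth assignments over (a, b, c, d).
Check each against the 7 clauses (columns in the order a, b, c, d):
  F F F F  ✓ satisfies all
  F F F T  ✗ fails (~d | c)
  F F T F  ✗ fails (~c | b)
  F F T T  ✗ fails (~c | b)
  F T F F  ✗ fails (~b | c)
  F T F T  ✗ fails (~b | c)
  F T T F  ✗ fails (a | ~b)
  F T T T  ✗ fails (a | ~b)
  T F F F  ✓ satisfies all
  T F F T  ✗ fails (~a | ~d | c)
  T F T F  ✗ fails (~c | b)
  T F T T  ✗ fails (~c | b)
  T T F F  ✗ fails (~b | c)
  T T F T  ✗ fails (~b | c)
  T T T F  ✓ satisfies all
  T T T T  ✓ satisfies all
4 of the 16 rows are models.

4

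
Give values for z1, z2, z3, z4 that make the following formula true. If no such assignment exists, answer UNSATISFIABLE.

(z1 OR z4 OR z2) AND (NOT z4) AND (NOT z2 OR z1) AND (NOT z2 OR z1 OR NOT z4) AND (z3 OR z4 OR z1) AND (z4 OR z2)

From the singleton clause (NOT z4), z4 = false.
From the singleton clause (z2), z2 = true.
From the singleton clause (z1), z1 = true.
All clauses hold; z3 can take either value.

z1: true,  z2: true,  z3: false,  z4: false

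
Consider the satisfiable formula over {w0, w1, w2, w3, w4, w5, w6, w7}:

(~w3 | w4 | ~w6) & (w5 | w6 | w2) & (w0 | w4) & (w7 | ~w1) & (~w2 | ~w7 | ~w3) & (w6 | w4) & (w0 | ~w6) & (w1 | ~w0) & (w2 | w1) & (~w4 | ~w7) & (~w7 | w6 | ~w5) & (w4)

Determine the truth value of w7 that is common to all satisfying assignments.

Suppose w7 = 1.
(~w4) alone gives w4 = 0.
But (w4) is also a unit clause — contradiction.
So every satisfying assignment has w7 = False.

False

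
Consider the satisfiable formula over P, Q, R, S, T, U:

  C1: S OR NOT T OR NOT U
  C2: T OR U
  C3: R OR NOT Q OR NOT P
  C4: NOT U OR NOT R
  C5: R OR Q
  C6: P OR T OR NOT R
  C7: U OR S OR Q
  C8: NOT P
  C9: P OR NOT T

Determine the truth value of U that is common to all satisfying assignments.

True

Suppose U = false.
Unit clause (T) forces T = true.
Unit clause (NOT P) forces P = false.
But (P) is also a unit clause — contradiction.
So every satisfying assignment has U = True.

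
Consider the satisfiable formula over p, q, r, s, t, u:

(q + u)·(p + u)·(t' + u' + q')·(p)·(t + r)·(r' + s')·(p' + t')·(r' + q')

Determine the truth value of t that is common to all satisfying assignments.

Suppose t = 1.
The clause (p) is unit, so p = 1.
But (p') is also a unit clause — contradiction.
So every satisfying assignment has t = False.

False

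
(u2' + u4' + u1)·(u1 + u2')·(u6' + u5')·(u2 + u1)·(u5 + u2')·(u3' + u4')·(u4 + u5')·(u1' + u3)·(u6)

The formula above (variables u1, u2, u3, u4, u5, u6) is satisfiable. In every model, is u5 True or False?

False

Suppose u5 = 1.
The clause (u6') is unit, so u6 = 0.
But (u6) is also a unit clause — contradiction.
So every satisfying assignment has u5 = False.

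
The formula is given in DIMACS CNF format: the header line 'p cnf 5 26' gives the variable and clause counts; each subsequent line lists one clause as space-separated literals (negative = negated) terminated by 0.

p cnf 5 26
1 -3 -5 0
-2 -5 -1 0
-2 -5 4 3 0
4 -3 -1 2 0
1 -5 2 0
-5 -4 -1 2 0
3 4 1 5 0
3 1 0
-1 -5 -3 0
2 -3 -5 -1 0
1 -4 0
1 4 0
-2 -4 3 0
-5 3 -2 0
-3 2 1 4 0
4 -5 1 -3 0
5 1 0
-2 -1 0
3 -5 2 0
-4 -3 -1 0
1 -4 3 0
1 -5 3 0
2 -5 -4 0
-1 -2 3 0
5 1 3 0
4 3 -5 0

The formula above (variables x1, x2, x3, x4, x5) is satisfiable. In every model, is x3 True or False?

Suppose x3 = True.
Try x1 = True.
From the singleton clause (¬x5), x5 = False.
From the singleton clause (¬x2), x2 = False.
From the singleton clause (x4), x4 = True.
Now (¬x4) is unsatisfied and unit — conflict.
So x1 must be the other value — set x1 = False.
From the singleton clause (¬x5), x5 = False.
Now (x5) is unsatisfied and unit — conflict.
Neither x1 = True nor x1 = False works.
So every satisfying assignment has x3 = False.

False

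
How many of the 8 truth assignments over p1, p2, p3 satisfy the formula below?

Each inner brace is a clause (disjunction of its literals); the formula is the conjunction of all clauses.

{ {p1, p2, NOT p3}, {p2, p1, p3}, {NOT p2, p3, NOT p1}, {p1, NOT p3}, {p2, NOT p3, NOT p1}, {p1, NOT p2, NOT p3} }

There are 2^3 = 8 truth assignments over (p1, p2, p3).
Check each against the 6 clauses (columns in the order p1, p2, p3):
  F F F  ✗ fails (p2 OR p1 OR p3)
  F F T  ✗ fails (p1 OR p2 OR NOT p3)
  F T F  ✓ satisfies all
  F T T  ✗ fails (p1 OR NOT p3)
  T F F  ✓ satisfies all
  T F T  ✗ fails (p2 OR NOT p3 OR NOT p1)
  T T F  ✗ fails (NOT p2 OR p3 OR NOT p1)
  T T T  ✓ satisfies all
3 of the 8 rows are models.

3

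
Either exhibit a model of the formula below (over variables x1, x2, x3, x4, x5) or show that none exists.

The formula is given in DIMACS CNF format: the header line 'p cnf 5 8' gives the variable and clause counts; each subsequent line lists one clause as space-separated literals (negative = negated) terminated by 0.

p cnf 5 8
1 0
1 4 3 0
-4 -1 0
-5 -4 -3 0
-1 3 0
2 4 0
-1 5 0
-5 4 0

(x1) alone gives x1 = True.
(¬x4) alone gives x4 = False.
(x3) alone gives x3 = True.
(x2) alone gives x2 = True.
(x5) alone gives x5 = True.
But (¬x5) is also a unit clause — contradiction.

UNSATISFIABLE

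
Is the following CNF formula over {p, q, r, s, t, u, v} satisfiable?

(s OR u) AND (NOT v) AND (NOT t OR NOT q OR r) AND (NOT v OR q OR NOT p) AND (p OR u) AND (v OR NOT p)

Satisfiable

From the singleton clause (NOT v), v = false.
From the singleton clause (NOT p), p = false.
From the singleton clause (u), u = true.
Case t = true:
Case q = false:
Every clause is now satisfied; r, s are unconstrained.
A satisfying assignment: p=false; q=false; r=true; s=true; t=true; u=true; v=false.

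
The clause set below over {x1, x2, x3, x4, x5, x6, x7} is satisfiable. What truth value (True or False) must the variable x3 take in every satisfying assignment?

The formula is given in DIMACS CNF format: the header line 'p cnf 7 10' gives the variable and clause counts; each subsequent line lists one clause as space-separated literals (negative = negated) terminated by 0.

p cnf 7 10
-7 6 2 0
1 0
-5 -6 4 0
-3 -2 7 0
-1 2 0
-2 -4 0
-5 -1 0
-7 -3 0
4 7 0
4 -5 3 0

False

Suppose x3 = True.
Unit clause (x1) forces x1 = True.
Unit clause (x2) forces x2 = True.
Unit clause (x7) forces x7 = True.
But (¬x7) is also a unit clause — contradiction.
So every satisfying assignment has x3 = False.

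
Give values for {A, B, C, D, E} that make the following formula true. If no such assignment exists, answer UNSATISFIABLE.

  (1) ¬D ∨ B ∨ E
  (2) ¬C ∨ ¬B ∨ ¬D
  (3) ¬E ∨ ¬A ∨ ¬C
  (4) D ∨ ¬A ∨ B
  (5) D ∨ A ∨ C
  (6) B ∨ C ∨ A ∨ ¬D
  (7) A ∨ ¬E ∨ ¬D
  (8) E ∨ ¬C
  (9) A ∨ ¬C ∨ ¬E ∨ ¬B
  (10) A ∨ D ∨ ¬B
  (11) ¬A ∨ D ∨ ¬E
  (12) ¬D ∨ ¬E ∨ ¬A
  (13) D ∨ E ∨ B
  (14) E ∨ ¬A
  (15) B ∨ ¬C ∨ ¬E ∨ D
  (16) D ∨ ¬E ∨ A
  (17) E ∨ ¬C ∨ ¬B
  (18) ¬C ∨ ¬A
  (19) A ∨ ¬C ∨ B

Suppose E = False.
(¬C) alone gives C = False.
(¬A) alone gives A = False.
(D) alone gives D = True.
(B) alone gives B = True.
This assignment satisfies each clause.

A: False, B: True, C: False, D: True, E: False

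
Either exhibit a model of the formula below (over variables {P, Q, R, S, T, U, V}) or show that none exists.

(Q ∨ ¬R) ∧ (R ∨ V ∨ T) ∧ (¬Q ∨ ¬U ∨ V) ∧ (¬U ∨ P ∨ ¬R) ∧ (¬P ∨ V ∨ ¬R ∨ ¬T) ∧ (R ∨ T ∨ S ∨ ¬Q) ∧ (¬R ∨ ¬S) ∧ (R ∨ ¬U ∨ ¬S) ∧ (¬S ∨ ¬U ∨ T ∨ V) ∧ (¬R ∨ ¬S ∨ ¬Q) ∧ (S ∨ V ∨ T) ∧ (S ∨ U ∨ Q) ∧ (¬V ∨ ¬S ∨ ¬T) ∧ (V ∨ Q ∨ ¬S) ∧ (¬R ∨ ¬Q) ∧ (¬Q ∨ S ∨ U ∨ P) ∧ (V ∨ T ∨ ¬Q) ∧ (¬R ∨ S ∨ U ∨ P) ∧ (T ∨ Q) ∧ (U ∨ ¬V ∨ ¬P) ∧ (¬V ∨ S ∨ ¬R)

P: False, Q: True, R: False, S: True, T: False, U: False, V: True

Suppose Q = True.
The clause (¬R) is unit, so R = False.
Suppose V = True.
Suppose T = False.
The clause (S) is unit, so S = True.
The clause (¬U) is unit, so U = False.
The clause (¬P) is unit, so P = False.
Every clause now holds.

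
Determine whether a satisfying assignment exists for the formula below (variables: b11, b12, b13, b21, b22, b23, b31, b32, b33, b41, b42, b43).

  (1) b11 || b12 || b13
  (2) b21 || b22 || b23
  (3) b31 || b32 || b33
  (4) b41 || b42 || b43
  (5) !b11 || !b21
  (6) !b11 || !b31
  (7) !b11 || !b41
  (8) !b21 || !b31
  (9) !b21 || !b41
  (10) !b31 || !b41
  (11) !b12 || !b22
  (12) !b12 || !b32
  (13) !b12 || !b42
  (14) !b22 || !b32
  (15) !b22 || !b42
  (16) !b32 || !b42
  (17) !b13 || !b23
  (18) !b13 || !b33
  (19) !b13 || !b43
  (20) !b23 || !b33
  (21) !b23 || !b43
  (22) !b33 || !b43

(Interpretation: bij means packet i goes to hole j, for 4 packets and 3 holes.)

Unsatisfiable

Case b11 = false:
Case b12 = true:
The clause (!b22) is unit, so b22 = false.
The clause (!b32) is unit, so b32 = false.
The clause (!b42) is unit, so b42 = false.
Case b21 = true:
The clause (!b31) is unit, so b31 = false.
The clause (b33) is unit, so b33 = true.
The clause (!b41) is unit, so b41 = false.
The clause (b43) is unit, so b43 = true.
But (!b43) is also a unit clause — contradiction.
Backtrack on b21: now try b21 = false.
The clause (b23) is unit, so b23 = true.
The clause (!b13) is unit, so b13 = false.
The clause (!b33) is unit, so b33 = false.
The clause (b31) is unit, so b31 = true.
The clause (!b41) is unit, so b41 = false.
The clause (b43) is unit, so b43 = true.
But (!b43) is also a unit clause — contradiction.
Either choice for b21 ends in contradiction.
Backtrack on b12: now try b12 = false.
The clause (b13) is unit, so b13 = true.
The clause (!b23) is unit, so b23 = false.
The clause (!b33) is unit, so b33 = false.
The clause (!b43) is unit, so b43 = false.
Case b21 = true:
The clause (!b31) is unit, so b31 = false.
The clause (b32) is unit, so b32 = true.
The clause (!b41) is unit, so b41 = false.
The clause (b42) is unit, so b42 = true.
But (!b42) is also a unit clause — contradiction.
Backtrack on b21: now try b21 = false.
The clause (b22) is unit, so b22 = true.
The clause (!b32) is unit, so b32 = false.
The clause (b31) is unit, so b31 = true.
The clause (!b41) is unit, so b41 = false.
The clause (b42) is unit, so b42 = true.
But (!b42) is also a unit clause — contradiction.
Either choice for b21 ends in contradiction.
Either choice for b12 ends in contradiction.
Backtrack on b11: now try b11 = true.
The clause (!b21) is unit, so b21 = false.
The clause (!b31) is unit, so b31 = false.
The clause (!b41) is unit, so b41 = false.
Case b22 = true:
The clause (!b12) is unit, so b12 = false.
The clause (!b32) is unit, so b32 = false.
The clause (b33) is unit, so b33 = true.
The clause (!b42) is unit, so b42 = false.
The clause (b43) is unit, so b43 = true.
But (!b43) is also a unit clause — contradiction.
Backtrack on b22: now try b22 = false.
The clause (b23) is unit, so b23 = true.
The clause (!b13) is unit, so b13 = false.
The clause (!b33) is unit, so b33 = false.
The clause (b32) is unit, so b32 = true.
The clause (!b12) is unit, so b12 = false.
The clause (!b42) is unit, so b42 = false.
The clause (b43) is unit, so b43 = true.
But (!b43) is also a unit clause — contradiction.
Either choice for b22 ends in contradiction.
Either choice for b11 ends in contradiction.
No assignment satisfies every clause.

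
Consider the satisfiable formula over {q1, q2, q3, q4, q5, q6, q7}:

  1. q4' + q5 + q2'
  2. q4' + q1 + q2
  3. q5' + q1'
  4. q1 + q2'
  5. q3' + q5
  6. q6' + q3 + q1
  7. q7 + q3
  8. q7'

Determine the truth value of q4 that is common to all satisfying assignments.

False

Suppose q4 = 1.
(q7') alone gives q7 = 0.
(q3) alone gives q3 = 1.
(q5) alone gives q5 = 1.
(q1') alone gives q1 = 0.
(q2) alone gives q2 = 1.
That conflicts with the unit clause (q2').
So every satisfying assignment has q4 = False.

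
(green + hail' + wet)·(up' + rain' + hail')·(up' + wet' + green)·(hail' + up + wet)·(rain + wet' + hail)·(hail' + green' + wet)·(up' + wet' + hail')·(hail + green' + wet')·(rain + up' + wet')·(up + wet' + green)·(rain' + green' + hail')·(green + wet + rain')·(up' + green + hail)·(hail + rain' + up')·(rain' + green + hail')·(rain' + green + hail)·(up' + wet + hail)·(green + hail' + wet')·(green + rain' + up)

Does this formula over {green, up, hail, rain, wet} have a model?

Yes

Try green = 0.
Try hail = 0.
Unit clause (up') forces up = 0.
Unit clause (wet') forces wet = 0.
Unit clause (rain') forces rain = 0.
Every clause now holds.
A satisfying assignment: green=0,  up=0,  hail=0,  rain=0,  wet=0.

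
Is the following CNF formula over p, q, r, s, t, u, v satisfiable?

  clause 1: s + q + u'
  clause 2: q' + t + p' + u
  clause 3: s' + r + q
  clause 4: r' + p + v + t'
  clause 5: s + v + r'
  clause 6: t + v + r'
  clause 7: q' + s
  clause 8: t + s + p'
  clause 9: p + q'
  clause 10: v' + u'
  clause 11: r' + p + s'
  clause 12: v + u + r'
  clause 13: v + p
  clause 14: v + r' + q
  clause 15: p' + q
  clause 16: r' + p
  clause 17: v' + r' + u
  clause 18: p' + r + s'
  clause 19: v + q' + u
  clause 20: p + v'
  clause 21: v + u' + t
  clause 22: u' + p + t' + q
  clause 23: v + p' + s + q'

Yes, satisfiable

Try q = 1.
From the singleton clause (s), s = 1.
From the singleton clause (p), p = 1.
From the singleton clause (r), r = 1.
Try t = 1.
Try v = 0.
From the singleton clause (u), u = 1.
This assignment satisfies each clause.
A satisfying assignment: p=1,  q=1,  r=1,  s=1,  t=1,  u=1,  v=0.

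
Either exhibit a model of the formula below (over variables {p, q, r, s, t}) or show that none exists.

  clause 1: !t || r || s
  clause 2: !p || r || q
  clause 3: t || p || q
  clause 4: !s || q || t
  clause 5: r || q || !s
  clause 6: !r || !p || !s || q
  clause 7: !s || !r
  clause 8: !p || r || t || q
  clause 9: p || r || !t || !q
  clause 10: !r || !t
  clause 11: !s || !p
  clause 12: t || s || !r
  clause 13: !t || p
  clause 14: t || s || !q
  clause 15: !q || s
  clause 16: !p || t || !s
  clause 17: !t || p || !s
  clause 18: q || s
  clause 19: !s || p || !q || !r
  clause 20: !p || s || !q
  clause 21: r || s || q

p=false,  q=true,  r=false,  s=true,  t=false

Try s = true.
The clause (!r) is unit, so r = false.
The clause (q) is unit, so q = true.
The clause (!p) is unit, so p = false.
The clause (!t) is unit, so t = false.
All clauses are satisfied.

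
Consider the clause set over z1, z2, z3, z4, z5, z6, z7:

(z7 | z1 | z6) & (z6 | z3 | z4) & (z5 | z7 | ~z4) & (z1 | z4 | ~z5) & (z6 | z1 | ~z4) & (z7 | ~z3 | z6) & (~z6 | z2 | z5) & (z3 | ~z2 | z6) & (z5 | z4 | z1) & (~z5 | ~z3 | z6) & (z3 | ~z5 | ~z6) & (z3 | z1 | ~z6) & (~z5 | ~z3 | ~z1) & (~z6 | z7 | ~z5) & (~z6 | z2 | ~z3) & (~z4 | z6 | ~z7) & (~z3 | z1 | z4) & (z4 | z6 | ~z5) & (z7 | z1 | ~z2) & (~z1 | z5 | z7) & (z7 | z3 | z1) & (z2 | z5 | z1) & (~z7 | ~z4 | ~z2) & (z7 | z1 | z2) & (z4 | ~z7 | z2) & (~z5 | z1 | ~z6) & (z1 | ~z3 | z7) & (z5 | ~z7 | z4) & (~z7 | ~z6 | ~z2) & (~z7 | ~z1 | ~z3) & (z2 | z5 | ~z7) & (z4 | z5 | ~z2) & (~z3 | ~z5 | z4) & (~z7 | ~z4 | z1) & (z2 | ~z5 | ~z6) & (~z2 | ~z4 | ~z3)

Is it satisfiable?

Suppose z7 = 0.
Suppose z1 = 1.
From the singleton clause (z5), z5 = 1.
From the singleton clause (~z3), z3 = 0.
From the singleton clause (~z6), z6 = 0.
From the singleton clause (z4), z4 = 1.
From the singleton clause (~z2), z2 = 0.
Every clause now holds.
A satisfying assignment: z1 ↦ 1, z2 ↦ 0, z3 ↦ 0, z4 ↦ 1, z5 ↦ 1, z6 ↦ 0, z7 ↦ 0.

Yes, satisfiable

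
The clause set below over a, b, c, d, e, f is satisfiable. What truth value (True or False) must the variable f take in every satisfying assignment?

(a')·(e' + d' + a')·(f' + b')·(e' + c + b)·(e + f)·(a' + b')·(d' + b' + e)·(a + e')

Suppose f = 0.
The clause (a') is unit, so a = 0.
The clause (e) is unit, so e = 1.
Now (e') is unsatisfied and unit — conflict.
So every satisfying assignment has f = True.

True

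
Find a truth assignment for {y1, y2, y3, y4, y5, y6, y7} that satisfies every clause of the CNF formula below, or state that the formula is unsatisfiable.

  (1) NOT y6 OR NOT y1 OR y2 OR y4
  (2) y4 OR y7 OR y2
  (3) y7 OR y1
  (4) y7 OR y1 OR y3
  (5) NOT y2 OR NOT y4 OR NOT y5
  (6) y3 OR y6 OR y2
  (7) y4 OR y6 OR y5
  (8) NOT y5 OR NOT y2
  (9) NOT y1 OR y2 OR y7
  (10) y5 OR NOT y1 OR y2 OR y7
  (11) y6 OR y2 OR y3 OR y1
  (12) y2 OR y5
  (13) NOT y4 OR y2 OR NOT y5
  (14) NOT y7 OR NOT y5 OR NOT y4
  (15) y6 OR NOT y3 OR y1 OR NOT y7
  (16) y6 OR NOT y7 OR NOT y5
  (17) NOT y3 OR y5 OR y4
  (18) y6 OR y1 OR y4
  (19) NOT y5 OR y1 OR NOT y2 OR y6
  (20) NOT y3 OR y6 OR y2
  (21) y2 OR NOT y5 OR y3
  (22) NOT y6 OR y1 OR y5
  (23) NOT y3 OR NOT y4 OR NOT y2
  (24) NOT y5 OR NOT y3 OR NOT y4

Try y7 = false.
(y1) alone gives y1 = true.
(y2) alone gives y2 = true.
(NOT y5) alone gives y5 = false.
Try y4 = true.
(NOT y3) alone gives y3 = false.
All clauses hold; y6 can take either value.

y1 ↦ true,  y2 ↦ true,  y3 ↦ false,  y4 ↦ true,  y5 ↦ false,  y6 ↦ true,  y7 ↦ false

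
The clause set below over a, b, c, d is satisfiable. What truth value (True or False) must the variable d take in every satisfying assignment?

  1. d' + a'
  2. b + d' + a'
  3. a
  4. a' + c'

Suppose d = 1.
(a') alone gives a = 0.
But (a) is also a unit clause — contradiction.
So every satisfying assignment has d = False.

False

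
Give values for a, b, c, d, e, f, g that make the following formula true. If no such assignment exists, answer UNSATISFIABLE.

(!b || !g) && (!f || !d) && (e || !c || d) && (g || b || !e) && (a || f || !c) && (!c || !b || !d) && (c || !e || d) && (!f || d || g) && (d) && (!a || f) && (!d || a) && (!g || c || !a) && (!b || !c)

UNSATISFIABLE

The clause (d) is unit, so d = true.
The clause (!f) is unit, so f = false.
The clause (!a) is unit, so a = false.
That conflicts with the unit clause (a).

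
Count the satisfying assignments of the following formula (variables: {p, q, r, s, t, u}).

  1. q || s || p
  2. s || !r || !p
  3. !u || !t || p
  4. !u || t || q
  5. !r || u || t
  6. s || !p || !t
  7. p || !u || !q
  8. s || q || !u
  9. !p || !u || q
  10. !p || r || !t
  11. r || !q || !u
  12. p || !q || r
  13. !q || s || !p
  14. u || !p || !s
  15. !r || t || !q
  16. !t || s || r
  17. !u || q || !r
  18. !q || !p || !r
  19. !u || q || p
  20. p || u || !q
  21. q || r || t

2

There are 2^6 = 64 truth assignments over (p, q, r, s, t, u).
Split on t. With t = true, the clauses containing t are satisfied and !t drops from the rest; 2 of the 2^5 = 32 assignments to the other variables satisfy what remains.
With t = false, by the same count on the reduced clause set, 0 assignments work.
(One model: p=F, q=F, r=F, s=T, t=T, u=F.)
Total: 2 + 0 = 2.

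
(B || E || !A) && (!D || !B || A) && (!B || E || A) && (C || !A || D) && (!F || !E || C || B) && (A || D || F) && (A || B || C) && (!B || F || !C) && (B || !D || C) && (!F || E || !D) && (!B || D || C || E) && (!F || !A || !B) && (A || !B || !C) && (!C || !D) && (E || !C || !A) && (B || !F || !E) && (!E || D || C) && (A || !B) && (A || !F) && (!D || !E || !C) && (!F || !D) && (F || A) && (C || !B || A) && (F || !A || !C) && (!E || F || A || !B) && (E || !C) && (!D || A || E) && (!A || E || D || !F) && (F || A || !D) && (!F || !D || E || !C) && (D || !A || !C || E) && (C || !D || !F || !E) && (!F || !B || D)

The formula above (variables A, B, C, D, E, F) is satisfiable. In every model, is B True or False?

True

Suppose B = false.
Suppose E = true.
(!F) alone gives F = false.
(A) alone gives A = true.
(!C) alone gives C = false.
(D) alone gives D = true.
That conflicts with the unit clause (!D).
Backtrack on E: now try E = false.
(!A) alone gives A = false.
(C) alone gives C = true.
That conflicts with the unit clause (!C).
Either choice for E ends in contradiction.
So every satisfying assignment has B = True.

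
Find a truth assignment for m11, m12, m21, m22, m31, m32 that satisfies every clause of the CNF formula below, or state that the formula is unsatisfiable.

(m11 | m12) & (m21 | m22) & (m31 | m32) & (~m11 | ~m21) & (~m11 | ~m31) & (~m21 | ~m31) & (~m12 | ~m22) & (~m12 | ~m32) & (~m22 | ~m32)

Suppose m11 = 1.
The clause (~m21) is unit, so m21 = 0.
The clause (m22) is unit, so m22 = 1.
The clause (~m31) is unit, so m31 = 0.
The clause (m32) is unit, so m32 = 1.
That conflicts with the unit clause (~m32).
Backtrack on m11: now try m11 = 0.
The clause (m12) is unit, so m12 = 1.
The clause (~m22) is unit, so m22 = 0.
The clause (m21) is unit, so m21 = 1.
The clause (~m31) is unit, so m31 = 0.
The clause (m32) is unit, so m32 = 1.
That conflicts with the unit clause (~m32).
Both values of m11 lead to a conflict.

UNSATISFIABLE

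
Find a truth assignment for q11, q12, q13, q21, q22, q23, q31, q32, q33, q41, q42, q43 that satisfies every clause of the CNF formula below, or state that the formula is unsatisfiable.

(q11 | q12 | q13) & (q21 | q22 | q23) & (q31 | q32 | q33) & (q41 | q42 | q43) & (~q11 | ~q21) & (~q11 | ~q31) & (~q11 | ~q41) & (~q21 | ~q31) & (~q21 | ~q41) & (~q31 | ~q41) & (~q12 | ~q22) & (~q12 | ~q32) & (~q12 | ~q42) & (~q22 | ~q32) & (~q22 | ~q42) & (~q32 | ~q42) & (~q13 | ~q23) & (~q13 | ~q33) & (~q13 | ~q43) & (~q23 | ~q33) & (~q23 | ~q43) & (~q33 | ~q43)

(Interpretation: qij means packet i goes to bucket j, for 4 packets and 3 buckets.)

UNSATISFIABLE

Suppose q11 = 0.
Suppose q12 = 1.
From the singleton clause (~q22), q22 = 0.
From the singleton clause (~q32), q32 = 0.
From the singleton clause (~q42), q42 = 0.
Suppose q21 = 1.
From the singleton clause (~q31), q31 = 0.
From the singleton clause (q33), q33 = 1.
From the singleton clause (~q41), q41 = 0.
From the singleton clause (q43), q43 = 1.
But (~q43) is also a unit clause — contradiction.
Backtrack on q21: now try q21 = 0.
From the singleton clause (q23), q23 = 1.
From the singleton clause (~q13), q13 = 0.
From the singleton clause (~q33), q33 = 0.
From the singleton clause (q31), q31 = 1.
From the singleton clause (~q41), q41 = 0.
From the singleton clause (q43), q43 = 1.
But (~q43) is also a unit clause — contradiction.
Neither q21 = 1 nor q21 = 0 works.
Backtrack on q12: now try q12 = 0.
From the singleton clause (q13), q13 = 1.
From the singleton clause (~q23), q23 = 0.
From the singleton clause (~q33), q33 = 0.
From the singleton clause (~q43), q43 = 0.
Suppose q21 = 1.
From the singleton clause (~q31), q31 = 0.
From the singleton clause (q32), q32 = 1.
From the singleton clause (~q41), q41 = 0.
From the singleton clause (q42), q42 = 1.
But (~q42) is also a unit clause — contradiction.
Backtrack on q21: now try q21 = 0.
From the singleton clause (q22), q22 = 1.
From the singleton clause (~q32), q32 = 0.
From the singleton clause (q31), q31 = 1.
From the singleton clause (~q41), q41 = 0.
From the singleton clause (q42), q42 = 1.
But (~q42) is also a unit clause — contradiction.
Neither q21 = 1 nor q21 = 0 works.
Neither q12 = 1 nor q12 = 0 works.
Backtrack on q11: now try q11 = 1.
From the singleton clause (~q21), q21 = 0.
From the singleton clause (~q31), q31 = 0.
From the singleton clause (~q41), q41 = 0.
Suppose q22 = 1.
From the singleton clause (~q12), q12 = 0.
From the singleton clause (~q32), q32 = 0.
From the singleton clause (q33), q33 = 1.
From the singleton clause (~q42), q42 = 0.
From the singleton clause (q43), q43 = 1.
But (~q43) is also a unit clause — contradiction.
Backtrack on q22: now try q22 = 0.
From the singleton clause (q23), q23 = 1.
From the singleton clause (~q13), q13 = 0.
From the singleton clause (~q33), q33 = 0.
From the singleton clause (q32), q32 = 1.
From the singleton clause (~q12), q12 = 0.
From the singleton clause (~q42), q42 = 0.
From the singleton clause (q43), q43 = 1.
But (~q43) is also a unit clause — contradiction.
Neither q22 = 1 nor q22 = 0 works.
Neither q11 = 1 nor q11 = 0 works.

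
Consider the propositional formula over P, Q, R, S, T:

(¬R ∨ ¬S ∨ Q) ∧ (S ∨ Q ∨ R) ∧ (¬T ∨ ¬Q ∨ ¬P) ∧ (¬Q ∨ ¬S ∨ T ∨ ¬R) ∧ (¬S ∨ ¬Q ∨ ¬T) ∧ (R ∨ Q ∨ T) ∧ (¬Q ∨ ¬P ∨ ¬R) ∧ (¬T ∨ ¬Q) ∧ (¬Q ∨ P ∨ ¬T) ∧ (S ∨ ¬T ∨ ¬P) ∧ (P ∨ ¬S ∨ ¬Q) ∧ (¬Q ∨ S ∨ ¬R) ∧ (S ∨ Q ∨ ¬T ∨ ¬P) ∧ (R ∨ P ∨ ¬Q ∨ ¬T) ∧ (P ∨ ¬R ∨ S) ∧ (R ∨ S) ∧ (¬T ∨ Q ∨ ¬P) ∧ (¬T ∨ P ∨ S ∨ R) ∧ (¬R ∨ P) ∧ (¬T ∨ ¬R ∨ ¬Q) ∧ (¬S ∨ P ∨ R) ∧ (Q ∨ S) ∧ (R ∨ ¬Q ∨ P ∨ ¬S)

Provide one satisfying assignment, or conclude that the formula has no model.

P=True, Q=True, R=False, S=True, T=False

Try T = False.
Try R = False.
The clause (Q) is unit, so Q = True.
The clause (S) is unit, so S = True.
The clause (P) is unit, so P = True.
This assignment satisfies each clause.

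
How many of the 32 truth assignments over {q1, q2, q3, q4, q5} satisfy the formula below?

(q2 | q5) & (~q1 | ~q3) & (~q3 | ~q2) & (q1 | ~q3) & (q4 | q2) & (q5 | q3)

There are 2^5 = 32 truth assignments over (q1, q2, q3, q4, q5).
Split on q5. With q5 = 1, the clauses containing q5 are satisfied and ~q5 drops from the rest; 6 of the 2^4 = 16 assignments to the other variables satisfy what remains.
With q5 = 0, by the same count on the reduced clause set, 0 assignments work.
Total: 6 + 0 = 6.

6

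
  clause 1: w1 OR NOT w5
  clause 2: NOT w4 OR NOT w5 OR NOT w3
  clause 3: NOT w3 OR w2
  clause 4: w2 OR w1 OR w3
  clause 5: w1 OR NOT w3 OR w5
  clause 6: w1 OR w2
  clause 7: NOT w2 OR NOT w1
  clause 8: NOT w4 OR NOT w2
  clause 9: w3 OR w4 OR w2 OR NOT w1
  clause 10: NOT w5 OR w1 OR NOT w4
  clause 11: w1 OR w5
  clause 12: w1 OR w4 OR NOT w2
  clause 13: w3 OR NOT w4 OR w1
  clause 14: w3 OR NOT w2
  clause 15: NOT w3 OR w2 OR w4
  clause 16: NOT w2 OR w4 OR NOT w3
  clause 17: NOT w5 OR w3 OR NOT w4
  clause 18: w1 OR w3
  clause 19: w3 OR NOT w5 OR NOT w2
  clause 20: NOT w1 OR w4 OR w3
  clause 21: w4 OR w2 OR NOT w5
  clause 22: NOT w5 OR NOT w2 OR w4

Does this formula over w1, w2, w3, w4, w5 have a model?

Case w1 = true:
(NOT w2) alone gives w2 = false.
(NOT w3) alone gives w3 = false.
(w4) alone gives w4 = true.
(NOT w5) alone gives w5 = false.
All clauses are satisfied.
A satisfying assignment: w1=true; w2=false; w3=false; w4=true; w5=false.

Yes, satisfiable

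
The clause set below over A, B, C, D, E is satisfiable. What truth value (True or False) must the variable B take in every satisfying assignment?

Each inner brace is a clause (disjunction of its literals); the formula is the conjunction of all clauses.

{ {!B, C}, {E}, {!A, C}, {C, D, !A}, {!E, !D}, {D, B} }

Suppose B = false.
Unit clause (E) forces E = true.
Unit clause (!D) forces D = false.
That conflicts with the unit clause (D).
So every satisfying assignment has B = True.

True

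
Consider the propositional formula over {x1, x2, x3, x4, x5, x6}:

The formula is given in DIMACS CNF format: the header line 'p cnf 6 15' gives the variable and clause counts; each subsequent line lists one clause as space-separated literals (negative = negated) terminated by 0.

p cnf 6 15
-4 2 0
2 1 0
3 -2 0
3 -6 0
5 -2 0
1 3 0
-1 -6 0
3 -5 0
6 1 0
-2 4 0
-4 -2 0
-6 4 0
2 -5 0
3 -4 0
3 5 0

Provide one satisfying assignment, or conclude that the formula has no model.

Case x4 = False:
Unit clause (¬x2) forces x2 = False.
Unit clause (x1) forces x1 = True.
Unit clause (¬x6) forces x6 = False.
Unit clause (¬x5) forces x5 = False.
Unit clause (x3) forces x3 = True.
All clauses are satisfied.

x1 ↦ True,  x2 ↦ False,  x3 ↦ True,  x4 ↦ False,  x5 ↦ False,  x6 ↦ False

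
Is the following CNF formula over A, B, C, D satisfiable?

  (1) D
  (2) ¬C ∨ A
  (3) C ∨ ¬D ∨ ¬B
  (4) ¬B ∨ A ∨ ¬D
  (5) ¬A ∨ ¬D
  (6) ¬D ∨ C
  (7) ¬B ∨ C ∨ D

The clause (D) is unit, so D = True.
The clause (¬A) is unit, so A = False.
The clause (¬C) is unit, so C = False.
That conflicts with the unit clause (C).
No assignment satisfies every clause.

No, unsatisfiable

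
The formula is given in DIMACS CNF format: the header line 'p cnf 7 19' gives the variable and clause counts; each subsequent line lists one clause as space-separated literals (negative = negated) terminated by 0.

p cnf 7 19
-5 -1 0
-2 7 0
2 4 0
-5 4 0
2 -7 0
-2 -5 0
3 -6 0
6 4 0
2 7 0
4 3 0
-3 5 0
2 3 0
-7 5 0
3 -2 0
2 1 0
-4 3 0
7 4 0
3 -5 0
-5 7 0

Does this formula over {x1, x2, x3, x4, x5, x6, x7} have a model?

No

Try x5 = False.
From the singleton clause (¬x3), x3 = False.
From the singleton clause (¬x6), x6 = False.
From the singleton clause (x4), x4 = True.
But (¬x4) is also a unit clause — contradiction.
Undo x5 and try x5 = True.
From the singleton clause (¬x1), x1 = False.
From the singleton clause (x4), x4 = True.
From the singleton clause (¬x2), x2 = False.
But (x2) is also a unit clause — contradiction.
Both values of x5 lead to a conflict.
No assignment satisfies every clause.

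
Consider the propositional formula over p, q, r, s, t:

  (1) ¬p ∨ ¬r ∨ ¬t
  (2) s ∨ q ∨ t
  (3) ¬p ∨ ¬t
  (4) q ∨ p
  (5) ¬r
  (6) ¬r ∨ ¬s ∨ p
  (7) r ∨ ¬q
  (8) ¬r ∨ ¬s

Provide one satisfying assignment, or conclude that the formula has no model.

(¬r) alone gives r = False.
(¬q) alone gives q = False.
(p) alone gives p = True.
(¬t) alone gives t = False.
(s) alone gives s = True.
Every clause now holds.

p=True; q=False; r=False; s=True; t=False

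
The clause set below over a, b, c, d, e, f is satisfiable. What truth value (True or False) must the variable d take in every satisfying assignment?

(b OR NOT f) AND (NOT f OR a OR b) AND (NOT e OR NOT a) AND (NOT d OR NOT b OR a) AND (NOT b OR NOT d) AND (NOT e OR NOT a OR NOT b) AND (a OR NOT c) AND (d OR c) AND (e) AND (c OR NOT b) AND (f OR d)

True

Suppose d = false.
Unit clause (c) forces c = true.
Unit clause (a) forces a = true.
Unit clause (NOT e) forces e = false.
But (e) is also a unit clause — contradiction.
So every satisfying assignment has d = True.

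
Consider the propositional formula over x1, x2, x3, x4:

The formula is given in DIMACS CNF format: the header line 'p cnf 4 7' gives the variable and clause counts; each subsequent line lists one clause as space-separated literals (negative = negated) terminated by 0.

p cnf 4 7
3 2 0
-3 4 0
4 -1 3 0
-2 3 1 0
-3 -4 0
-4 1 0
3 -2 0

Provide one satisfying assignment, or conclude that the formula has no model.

UNSATISFIABLE

Try x3 = True.
(x4) alone gives x4 = True.
But (¬x4) is also a unit clause — contradiction.
Undo x3 and try x3 = False.
(x2) alone gives x2 = True.
But (¬x2) is also a unit clause — contradiction.
Neither x3 = True nor x3 = False works.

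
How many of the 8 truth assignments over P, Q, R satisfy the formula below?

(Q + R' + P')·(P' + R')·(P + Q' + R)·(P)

There are 2^3 = 8 truth assignments over (P, Q, R).
Check each against the 4 clauses (columns in the order P, Q, R):
  F F F  ✗ fails (P)
  F F T  ✗ fails (P)
  F T F  ✗ fails (P + Q' + R)
  F T T  ✗ fails (P)
  T F F  ✓ satisfies all
  T F T  ✗ fails (Q + R' + P')
  T T F  ✓ satisfies all
  T T T  ✗ fails (P' + R')
2 of the 8 rows are models.

2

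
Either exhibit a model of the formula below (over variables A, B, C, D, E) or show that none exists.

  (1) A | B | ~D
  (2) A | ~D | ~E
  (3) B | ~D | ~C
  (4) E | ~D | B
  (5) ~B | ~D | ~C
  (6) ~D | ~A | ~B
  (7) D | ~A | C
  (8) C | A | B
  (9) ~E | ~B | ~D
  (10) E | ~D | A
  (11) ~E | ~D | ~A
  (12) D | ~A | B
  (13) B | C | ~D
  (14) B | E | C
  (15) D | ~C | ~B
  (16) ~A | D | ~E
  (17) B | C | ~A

Suppose A = 0.
Suppose B = 0.
(~D) alone gives D = 0.
(C) alone gives C = 1.
All clauses hold; E can take either value.

A ↦ 0,  B ↦ 0,  C ↦ 1,  D ↦ 0,  E ↦ 1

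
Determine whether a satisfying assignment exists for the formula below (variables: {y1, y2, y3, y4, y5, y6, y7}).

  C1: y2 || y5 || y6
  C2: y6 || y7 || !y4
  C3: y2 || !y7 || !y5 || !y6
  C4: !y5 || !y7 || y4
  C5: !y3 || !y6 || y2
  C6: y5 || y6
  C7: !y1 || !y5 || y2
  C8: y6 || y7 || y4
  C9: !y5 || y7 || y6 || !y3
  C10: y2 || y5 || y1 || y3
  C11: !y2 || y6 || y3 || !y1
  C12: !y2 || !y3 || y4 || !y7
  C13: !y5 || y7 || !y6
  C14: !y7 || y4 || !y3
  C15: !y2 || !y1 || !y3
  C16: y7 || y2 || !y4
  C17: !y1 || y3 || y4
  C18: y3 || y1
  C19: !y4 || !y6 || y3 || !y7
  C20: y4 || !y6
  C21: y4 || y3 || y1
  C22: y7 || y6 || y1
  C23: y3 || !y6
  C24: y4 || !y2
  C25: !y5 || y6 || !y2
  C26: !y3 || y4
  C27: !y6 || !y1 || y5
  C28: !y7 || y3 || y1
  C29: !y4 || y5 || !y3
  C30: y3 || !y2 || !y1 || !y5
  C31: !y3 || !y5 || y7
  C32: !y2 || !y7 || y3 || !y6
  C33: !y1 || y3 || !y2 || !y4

Satisfiable

Suppose y5 = true.
Suppose y7 = true.
Unit clause (y4) forces y4 = true.
Suppose y2 = true.
Unit clause (y6) forces y6 = true.
Unit clause (y3) forces y3 = true.
Unit clause (!y1) forces y1 = false.
All clauses are satisfied.
A satisfying assignment: y1=false, y2=true, y3=true, y4=true, y5=true, y6=true, y7=true.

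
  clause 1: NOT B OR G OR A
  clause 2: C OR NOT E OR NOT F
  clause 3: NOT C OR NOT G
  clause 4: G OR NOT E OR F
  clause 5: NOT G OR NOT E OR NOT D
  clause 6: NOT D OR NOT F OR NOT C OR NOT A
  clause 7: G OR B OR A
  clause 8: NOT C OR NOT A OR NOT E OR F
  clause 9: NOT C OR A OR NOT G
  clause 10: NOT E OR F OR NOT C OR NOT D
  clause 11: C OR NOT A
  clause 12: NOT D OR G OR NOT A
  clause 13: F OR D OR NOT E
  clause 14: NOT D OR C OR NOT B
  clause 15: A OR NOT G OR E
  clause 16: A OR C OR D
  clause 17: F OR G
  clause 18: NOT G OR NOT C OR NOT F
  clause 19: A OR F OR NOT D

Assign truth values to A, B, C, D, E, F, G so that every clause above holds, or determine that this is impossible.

Case C = true:
Unit clause (NOT G) forces G = false.
Unit clause (F) forces F = true.
Case B = false:
Unit clause (A) forces A = true.
Unit clause (NOT D) forces D = false.
No clause remains; E is free.

A ↦ true, B ↦ false, C ↦ true, D ↦ false, E ↦ true, F ↦ true, G ↦ false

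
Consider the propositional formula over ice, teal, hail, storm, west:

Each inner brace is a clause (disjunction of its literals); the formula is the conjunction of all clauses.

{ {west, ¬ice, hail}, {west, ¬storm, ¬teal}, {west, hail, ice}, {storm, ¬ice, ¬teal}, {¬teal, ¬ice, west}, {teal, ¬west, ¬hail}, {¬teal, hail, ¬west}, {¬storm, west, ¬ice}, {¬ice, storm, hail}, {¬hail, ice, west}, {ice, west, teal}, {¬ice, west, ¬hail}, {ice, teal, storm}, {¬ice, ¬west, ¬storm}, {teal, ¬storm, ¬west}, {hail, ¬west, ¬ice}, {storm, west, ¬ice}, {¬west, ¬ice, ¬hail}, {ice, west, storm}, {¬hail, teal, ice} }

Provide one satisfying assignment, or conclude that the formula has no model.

Try west = True.
Try teal = True.
Unit clause (hail) forces hail = True.
Unit clause (¬ice) forces ice = False.
Every clause is now satisfied; storm is unconstrained.

ice ↦ False, teal ↦ True, hail ↦ True, storm ↦ True, west ↦ True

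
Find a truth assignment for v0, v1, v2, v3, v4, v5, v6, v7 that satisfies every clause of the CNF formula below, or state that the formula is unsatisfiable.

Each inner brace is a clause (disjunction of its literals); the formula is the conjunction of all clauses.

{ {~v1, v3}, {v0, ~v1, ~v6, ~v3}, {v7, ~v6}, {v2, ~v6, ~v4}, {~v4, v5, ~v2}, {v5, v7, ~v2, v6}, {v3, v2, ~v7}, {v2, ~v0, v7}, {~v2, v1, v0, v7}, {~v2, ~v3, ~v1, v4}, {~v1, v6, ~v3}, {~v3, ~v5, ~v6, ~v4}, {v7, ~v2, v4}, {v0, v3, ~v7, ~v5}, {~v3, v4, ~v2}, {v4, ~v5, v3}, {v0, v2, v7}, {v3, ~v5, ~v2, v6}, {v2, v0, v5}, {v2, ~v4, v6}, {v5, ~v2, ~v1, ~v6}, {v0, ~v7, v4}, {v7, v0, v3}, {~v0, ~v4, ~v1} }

Case v1 = 0:
Case v7 = 1:
Case v3 = 0:
Unit clause (v2) forces v2 = 1.
Case v4 = 0:
Unit clause (~v5) forces v5 = 0.
Unit clause (v0) forces v0 = 1.
No clause remains; v6 is free.

v0 ↦ 1, v1 ↦ 0, v2 ↦ 1, v3 ↦ 0, v4 ↦ 0, v5 ↦ 0, v6 ↦ 0, v7 ↦ 1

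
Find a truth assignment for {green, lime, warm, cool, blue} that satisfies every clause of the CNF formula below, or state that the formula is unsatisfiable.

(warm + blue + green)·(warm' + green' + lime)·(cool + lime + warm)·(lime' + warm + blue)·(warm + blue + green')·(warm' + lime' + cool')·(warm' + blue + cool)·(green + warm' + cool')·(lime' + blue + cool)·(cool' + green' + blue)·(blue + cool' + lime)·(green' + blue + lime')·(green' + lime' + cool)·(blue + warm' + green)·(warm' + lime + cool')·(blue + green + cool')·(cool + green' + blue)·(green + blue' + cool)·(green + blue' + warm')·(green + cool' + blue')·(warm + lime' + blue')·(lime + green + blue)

green: 1; lime: 0; warm: 0; cool: 1; blue: 1

Case warm = 0:
Case blue = 1:
Unit clause (lime') forces lime = 0.
Unit clause (cool) forces cool = 1.
Unit clause (green) forces green = 1.
All clauses are satisfied.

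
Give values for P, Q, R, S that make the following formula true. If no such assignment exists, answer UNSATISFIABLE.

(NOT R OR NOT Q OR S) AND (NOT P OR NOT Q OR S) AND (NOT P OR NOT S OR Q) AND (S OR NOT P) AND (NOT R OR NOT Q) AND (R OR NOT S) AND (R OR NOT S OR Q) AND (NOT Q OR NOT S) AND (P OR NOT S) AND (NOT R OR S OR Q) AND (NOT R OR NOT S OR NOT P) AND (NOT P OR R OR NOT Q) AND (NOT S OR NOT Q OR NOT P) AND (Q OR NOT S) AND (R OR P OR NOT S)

Suppose S = false.
From the singleton clause (NOT P), P = false.
Suppose R = false.
Every clause is now satisfied; Q is unconstrained.

P ↦ false, Q ↦ true, R ↦ false, S ↦ false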